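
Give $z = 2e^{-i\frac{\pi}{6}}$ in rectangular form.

a = r cos θ = 2 * sqrt(3)/2 = sqrt(3)
b = r sin θ = 2 * -1/2 = -1
z = sqrt(3) - i


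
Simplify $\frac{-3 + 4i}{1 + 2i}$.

Multiply numerator and denominator by conjugate (1 - 2i):
= (-3 + 4i)(1 - 2i) / (1^2 + 2^2)
= (5 + 10i) / 5
= 1 + 2i


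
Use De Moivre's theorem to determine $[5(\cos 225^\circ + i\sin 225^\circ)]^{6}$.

By De Moivre: z^n = r^n(cos(nθ) + i sin(nθ))
= 5^6(cos(6*225°) + i sin(6*225°))
= 15625(cos 270° + i sin 270°)
= -15625i


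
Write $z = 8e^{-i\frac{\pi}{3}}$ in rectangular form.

a = r cos θ = 8 * 1/2 = 4
b = r sin θ = 8 * -sqrt(3)/2 = -4*sqrt(3)
z = 4 - 4*sqrt(3)i


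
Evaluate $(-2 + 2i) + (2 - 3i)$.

(-2 + 2) + (2 + (-3))i = -i


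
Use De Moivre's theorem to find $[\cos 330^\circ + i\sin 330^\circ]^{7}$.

By De Moivre: z^n = r^n(cos(nθ) + i sin(nθ))
= 1^7(cos(7*330°) + i sin(7*330°))
= 1(cos 150° + i sin 150°)
= -sqrt(3)/2 + (1/2)i


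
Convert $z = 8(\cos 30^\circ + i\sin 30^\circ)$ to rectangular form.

a = r cos θ = 8 * sqrt(3)/2 = 4*sqrt(3)
b = r sin θ = 8 * 1/2 = 4
z = 4*sqrt(3) + 4i


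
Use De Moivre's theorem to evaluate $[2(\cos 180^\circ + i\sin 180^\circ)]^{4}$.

By De Moivre: z^n = r^n(cos(nθ) + i sin(nθ))
= 2^4(cos(4*180°) + i sin(4*180°))
= 16(cos 0° + i sin 0°)
= 16


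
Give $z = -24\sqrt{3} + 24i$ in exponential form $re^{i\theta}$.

r = |z| = sqrt((-24*sqrt(3))^2 + (24)^2) = sqrt(1728 + 576) = sqrt(2304) = 48
θ = arctan(b/a) = arctan(24/-41.5692) (quadrant-adjusted) = 150° = 5π/6
z = 48e^(i*5π/6)


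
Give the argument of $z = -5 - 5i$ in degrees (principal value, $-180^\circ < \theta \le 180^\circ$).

θ = arctan(b/a) = arctan(-5/-5) (quadrant-adjusted) = -135°


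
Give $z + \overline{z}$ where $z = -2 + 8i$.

z + conjugate(z) = (a + bi) + (a - bi) = 2a
= 2 * (-2) = -4


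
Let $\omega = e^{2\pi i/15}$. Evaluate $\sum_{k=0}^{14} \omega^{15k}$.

Since 15 divides 15, ω^15 = (ω^15)^1 = 1^1 = 1, so every term is 1.
Sum = 15 · 1 = 15


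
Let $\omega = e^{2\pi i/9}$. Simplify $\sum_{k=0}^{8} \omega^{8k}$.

Let ζ = ω^8 = e^(2πi·8/9). Since 9 ∤ 8, ζ ≠ 1.
Sum = Σ_{k=0}^{8} ζ^k = (ζ^9 - 1)/(ζ - 1) = (ω^{8·9} - 1)/(ζ - 1) = (1 - 1)/(ζ - 1) = 0


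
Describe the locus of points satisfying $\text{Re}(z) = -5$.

Re(z) = x where z = x + yi; the equation x = -5 is satisfied by all points with that x-coordinate
Locus: Vertical line x = -5


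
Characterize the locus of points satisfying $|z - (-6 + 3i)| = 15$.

|z - z0| = r describes a circle centered at z0 with radius r
Here z0 = -6 + 3i and r = 15
Locus: Circle centered at (-6, 3) with radius 15


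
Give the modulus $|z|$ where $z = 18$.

|z| = sqrt(a^2 + b^2) = sqrt(18^2 + 0^2) = sqrt(324) = 18


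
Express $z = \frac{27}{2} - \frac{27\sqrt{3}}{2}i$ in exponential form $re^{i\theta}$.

r = |z| = sqrt((27/2)^2 + (-27*sqrt(3)/2)^2) = sqrt(729/4 + 2187/4) = sqrt(729) = 27
θ = arctan(b/a) = arctan(-23.3827/13.5) (quadrant-adjusted) = -60° = -π/3
z = 27e^(-i*π/3)


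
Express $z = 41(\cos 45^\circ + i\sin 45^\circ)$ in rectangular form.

a = r cos θ = 41 * sqrt(2)/2 = 41*sqrt(2)/2
b = r sin θ = 41 * sqrt(2)/2 = 41*sqrt(2)/2
z = 41*sqrt(2)/2 + (41*sqrt(2)/2)i


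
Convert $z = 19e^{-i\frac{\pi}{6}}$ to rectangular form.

a = r cos θ = 19 * sqrt(3)/2 = 19*sqrt(3)/2
b = r sin θ = 19 * -1/2 = -19/2
z = 19*sqrt(3)/2 - (19/2)i


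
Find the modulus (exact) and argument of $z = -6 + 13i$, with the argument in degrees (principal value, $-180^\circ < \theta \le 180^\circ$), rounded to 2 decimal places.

|z| = sqrt((-6)^2 + 13^2) = sqrt(205)
arg(z) = arctan(b/a) = arctan(13/-6) (quadrant-adjusted) = 114.78°


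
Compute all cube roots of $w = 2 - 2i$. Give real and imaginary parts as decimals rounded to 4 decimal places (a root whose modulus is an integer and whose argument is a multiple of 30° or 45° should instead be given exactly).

|w| = sqrt(8) ≈ 2.828427, arg(w) = 315°
Root modulus = sqrt(8)^(1/3) ≈ 1.414214
Root arguments: θ_k = (315° + 360°k)/3 for k = 0, 1, ..., 2
Compute each root as (root modulus)(cos θ_k + i sin θ_k) using full-precision intermediates, then round to 4 decimal places.
Roots: -0.3660 + 1.3660i, -1.0000 - 1.0000i, 1.3660 - 0.3660i


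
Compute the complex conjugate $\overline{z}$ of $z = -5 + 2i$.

If z = a + bi, then conjugate(z) = a - bi
conjugate(-5 + 2i) = -5 - 2i


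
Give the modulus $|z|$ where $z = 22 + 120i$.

|z| = sqrt(a^2 + b^2) = sqrt(22^2 + 120^2) = sqrt(14884) = 122


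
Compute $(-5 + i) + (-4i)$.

(-5 + 0) + (1 + (-4))i = -5 - 3i


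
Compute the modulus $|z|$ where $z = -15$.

|z| = sqrt(a^2 + b^2) = sqrt((-15)^2 + 0^2) = sqrt(225) = 15


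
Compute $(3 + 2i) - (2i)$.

(3 - 0) + (2 - 2)i = 3


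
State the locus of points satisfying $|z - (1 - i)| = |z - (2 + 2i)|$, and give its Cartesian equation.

|z - z1| = |z - z2| means z is equidistant from z1 and z2,
i.e. the perpendicular bisector of the segment from (1, -1) to (2, 2) (midpoint (3/2, 1/2)).
With z = x + yi, square both sides:
(x - 1)^2 + (y - (-1))^2 = (x - 2)^2 + (y - 2)^2
The x^2 and y^2 terms cancel: 2x + 6y = 8 - 2 = 6
Simplify: x + 3y = 3
Locus: Perpendicular bisector of the segment from (1, -1) to (2, 2): the line x + 3y = 3


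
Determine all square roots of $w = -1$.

|w| = 1, arg(w) = 180°
Root modulus = 1^(1/2) = 1
Root arguments: θ_k = (180° + 360°k)/2 for k = 0, 1, ..., 1
Roots: i, -i


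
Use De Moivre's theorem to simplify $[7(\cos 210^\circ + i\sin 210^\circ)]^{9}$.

By De Moivre: z^n = r^n(cos(nθ) + i sin(nθ))
= 7^9(cos(9*210°) + i sin(9*210°))
= 40353607(cos 90° + i sin 90°)
= 40353607i


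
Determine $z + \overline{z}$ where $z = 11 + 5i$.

z + conjugate(z) = (a + bi) + (a - bi) = 2a
= 2 * 11 = 22


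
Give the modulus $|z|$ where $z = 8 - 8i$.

|z| = sqrt(a^2 + b^2) = sqrt(8^2 + (-8)^2) = sqrt(128) = sqrt(128)


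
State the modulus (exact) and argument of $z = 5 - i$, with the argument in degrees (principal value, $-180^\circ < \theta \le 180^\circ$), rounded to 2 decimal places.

|z| = sqrt(5^2 + (-1)^2) = sqrt(26)
arg(z) = arctan(b/a) = arctan(-1/5) (quadrant-adjusted) = -11.31°


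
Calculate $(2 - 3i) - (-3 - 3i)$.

(2 - (-3)) + (-3 - (-3))i = 5


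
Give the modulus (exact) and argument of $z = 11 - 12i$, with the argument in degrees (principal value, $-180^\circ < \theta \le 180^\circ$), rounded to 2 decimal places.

|z| = sqrt(11^2 + (-12)^2) = sqrt(265)
arg(z) = arctan(b/a) = arctan(-12/11) (quadrant-adjusted) = -47.49°


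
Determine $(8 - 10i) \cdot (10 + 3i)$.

(a1*a2 - b1*b2) + (a1*b2 + b1*a2)i
= (80 - (-30)) + (24 + (-100))i
= 110 - 76i


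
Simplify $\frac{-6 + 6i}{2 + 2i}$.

Multiply numerator and denominator by conjugate (2 - 2i):
= (-6 + 6i)(2 - 2i) / (2^2 + 2^2)
= (24i) / 8
= 3i


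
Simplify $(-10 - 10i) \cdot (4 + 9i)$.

(a1*a2 - b1*b2) + (a1*b2 + b1*a2)i
= (-40 - (-90)) + (-90 + (-40))i
= 50 - 130i


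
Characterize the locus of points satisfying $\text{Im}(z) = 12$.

Im(z) = y where z = x + yi; the equation y = 12 is satisfied by all points with that y-coordinate
Locus: Horizontal line y = 12


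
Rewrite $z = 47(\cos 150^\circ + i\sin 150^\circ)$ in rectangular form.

a = r cos θ = 47 * -sqrt(3)/2 = -47*sqrt(3)/2
b = r sin θ = 47 * 1/2 = 47/2
z = -47*sqrt(3)/2 + (47/2)i


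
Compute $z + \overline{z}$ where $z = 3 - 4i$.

z + conjugate(z) = (a + bi) + (a - bi) = 2a
= 2 * 3 = 6


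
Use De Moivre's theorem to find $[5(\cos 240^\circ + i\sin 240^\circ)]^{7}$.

By De Moivre: z^n = r^n(cos(nθ) + i sin(nθ))
= 5^7(cos(7*240°) + i sin(7*240°))
= 78125(cos 240° + i sin 240°)
= -78125/2 - (78125*sqrt(3)/2)i


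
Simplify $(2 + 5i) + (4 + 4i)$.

(2 + 4) + (5 + 4)i = 6 + 9i


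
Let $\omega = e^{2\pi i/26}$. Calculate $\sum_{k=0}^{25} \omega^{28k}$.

Let ζ = ω^28 = e^(2πi·28/26). Since 26 ∤ 28, ζ ≠ 1.
Sum = Σ_{k=0}^{25} ζ^k = (ζ^26 - 1)/(ζ - 1) = (ω^{28·26} - 1)/(ζ - 1) = (1 - 1)/(ζ - 1) = 0


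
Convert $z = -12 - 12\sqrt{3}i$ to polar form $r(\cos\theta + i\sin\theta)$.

r = |z| = sqrt(a^2 + b^2) = sqrt((-12)^2 + (-12*sqrt(3))^2) = sqrt(144 + 432) = sqrt(576) = 24
θ = arctan(b/a) = arctan(-20.7846/-12) (quadrant-adjusted) = 240°
z = 24(cos 240° + i sin 240°)


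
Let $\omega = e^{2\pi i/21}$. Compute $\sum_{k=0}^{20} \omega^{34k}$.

Let ζ = ω^34 = e^(2πi·34/21). Since 21 ∤ 34, ζ ≠ 1.
Sum = Σ_{k=0}^{20} ζ^k = (ζ^21 - 1)/(ζ - 1) = (ω^{34·21} - 1)/(ζ - 1) = (1 - 1)/(ζ - 1) = 0


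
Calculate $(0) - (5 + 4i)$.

(0 - 5) + (0 - 4)i = -5 - 4i


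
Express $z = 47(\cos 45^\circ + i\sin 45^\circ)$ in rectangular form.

a = r cos θ = 47 * sqrt(2)/2 = 47*sqrt(2)/2
b = r sin θ = 47 * sqrt(2)/2 = 47*sqrt(2)/2
z = 47*sqrt(2)/2 + (47*sqrt(2)/2)i


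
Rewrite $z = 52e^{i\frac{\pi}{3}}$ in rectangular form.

a = r cos θ = 52 * 1/2 = 26
b = r sin θ = 52 * sqrt(3)/2 = 26*sqrt(3)
z = 26 + 26*sqrt(3)i


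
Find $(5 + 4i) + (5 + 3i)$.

(5 + 5) + (4 + 3)i = 10 + 7i


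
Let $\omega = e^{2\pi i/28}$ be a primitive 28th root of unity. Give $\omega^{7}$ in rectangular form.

ω^7 = e^(2πi·7/28) = e^(i·1π/2)
= cos(1π/2) + i sin(1π/2)
= i


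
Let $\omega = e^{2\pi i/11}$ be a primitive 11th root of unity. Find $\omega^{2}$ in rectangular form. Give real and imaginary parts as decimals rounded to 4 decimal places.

ω^2 = e^(2πi·2/11) = e^(i·4π/11)
= cos(4π/11) + i sin(4π/11)
= 0.4154 + 0.9096i


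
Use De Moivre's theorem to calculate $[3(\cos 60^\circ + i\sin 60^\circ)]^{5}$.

By De Moivre: z^n = r^n(cos(nθ) + i sin(nθ))
= 3^5(cos(5*60°) + i sin(5*60°))
= 243(cos 300° + i sin 300°)
= 243/2 - (243*sqrt(3)/2)i


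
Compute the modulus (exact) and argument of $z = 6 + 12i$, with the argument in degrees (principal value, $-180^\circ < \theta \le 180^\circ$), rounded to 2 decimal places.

|z| = sqrt(6^2 + 12^2) = sqrt(180)
arg(z) = arctan(b/a) = arctan(12/6) (quadrant-adjusted) = 63.43°


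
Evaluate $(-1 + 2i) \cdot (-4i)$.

(a1*a2 - b1*b2) + (a1*b2 + b1*a2)i
= (0 - (-8)) + (4 + 0)i
= 8 + 4i


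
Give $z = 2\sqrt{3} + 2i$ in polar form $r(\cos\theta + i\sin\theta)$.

r = |z| = sqrt(a^2 + b^2) = sqrt((2*sqrt(3))^2 + (2)^2) = sqrt(12 + 4) = sqrt(16) = 4
θ = arctan(b/a) = arctan(2/3.4641) (quadrant-adjusted) = 30°
z = 4(cos 30° + i sin 30°)


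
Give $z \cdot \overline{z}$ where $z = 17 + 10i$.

z * conjugate(z) = |z|^2 = a^2 + b^2
= 17^2 + 10^2 = 389


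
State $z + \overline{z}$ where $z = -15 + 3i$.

z + conjugate(z) = (a + bi) + (a - bi) = 2a
= 2 * (-15) = -30


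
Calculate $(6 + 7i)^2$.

(a + bi)^2 = a^2 - b^2 + 2abi
= 6^2 - 7^2 + 2*6*7i
= -13 + 84i


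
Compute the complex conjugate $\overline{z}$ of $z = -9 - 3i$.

If z = a + bi, then conjugate(z) = a - bi
conjugate(-9 - 3i) = -9 + 3i


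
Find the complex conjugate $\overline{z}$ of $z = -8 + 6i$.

If z = a + bi, then conjugate(z) = a - bi
conjugate(-8 + 6i) = -8 - 6i


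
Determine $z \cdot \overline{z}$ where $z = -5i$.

z * conjugate(z) = |z|^2 = a^2 + b^2
= 0^2 + (-5)^2 = 25


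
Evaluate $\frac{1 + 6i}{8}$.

Divisor is real, so divide each part by 8:
= 1/8 + (3/4)i


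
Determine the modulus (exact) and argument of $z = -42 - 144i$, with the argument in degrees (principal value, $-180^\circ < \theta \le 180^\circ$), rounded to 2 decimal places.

|z| = sqrt((-42)^2 + (-144)^2) = 150
arg(z) = arctan(b/a) = arctan(-144/-42) (quadrant-adjusted) = -106.26°


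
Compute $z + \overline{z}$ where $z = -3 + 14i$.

z + conjugate(z) = (a + bi) + (a - bi) = 2a
= 2 * (-3) = -6


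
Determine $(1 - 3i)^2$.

(a + bi)^2 = a^2 - b^2 + 2abi
= 1^2 - (-3)^2 + 2*1*(-3)i
= -8 - 6i


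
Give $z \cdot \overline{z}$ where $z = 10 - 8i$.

z * conjugate(z) = |z|^2 = a^2 + b^2
= 10^2 + (-8)^2 = 164


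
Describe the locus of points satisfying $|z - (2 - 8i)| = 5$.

|z - z0| = r describes a circle centered at z0 with radius r
Here z0 = 2 - 8i and r = 5
Locus: Circle centered at (2, -8) with radius 5


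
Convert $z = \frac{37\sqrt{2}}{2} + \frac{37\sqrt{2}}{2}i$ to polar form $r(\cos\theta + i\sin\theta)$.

r = |z| = sqrt(a^2 + b^2) = sqrt((37*sqrt(2)/2)^2 + (37*sqrt(2)/2)^2) = sqrt(1369/2 + 1369/2) = sqrt(1369) = 37
θ = arctan(b/a) = arctan(26.163/26.163) (quadrant-adjusted) = 45°
z = 37(cos 45° + i sin 45°)


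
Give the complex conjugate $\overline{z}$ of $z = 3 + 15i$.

If z = a + bi, then conjugate(z) = a - bi
conjugate(3 + 15i) = 3 - 15i


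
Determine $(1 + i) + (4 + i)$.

(1 + 4) + (1 + 1)i = 5 + 2i


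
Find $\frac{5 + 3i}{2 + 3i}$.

Multiply numerator and denominator by conjugate (2 - 3i):
= (5 + 3i)(2 - 3i) / (2^2 + 3^2)
= (19 - 9i) / 13
= 19/13 - (9/13)i


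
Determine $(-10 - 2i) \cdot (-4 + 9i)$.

(a1*a2 - b1*b2) + (a1*b2 + b1*a2)i
= (40 - (-18)) + (-90 + 8)i
= 58 - 82i


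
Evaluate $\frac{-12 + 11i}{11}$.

Divisor is real, so divide each part by 11:
= -12/11 + i


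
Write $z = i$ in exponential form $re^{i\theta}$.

r = |z| = sqrt((0)^2 + (1)^2) = sqrt(0 + 1) = sqrt(1) = 1
a = 0 and b > 0, so z lies on the positive imaginary axis: θ = 90° = π/2
z = 1e^(i*π/2)


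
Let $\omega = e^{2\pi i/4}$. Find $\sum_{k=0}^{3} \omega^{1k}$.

Let ζ = ω^1 = e^(2πi·1/4). Since 4 ∤ 1, ζ ≠ 1.
Sum = Σ_{k=0}^{3} ζ^k = (ζ^4 - 1)/(ζ - 1) = (ω^{1·4} - 1)/(ζ - 1) = (1 - 1)/(ζ - 1) = 0


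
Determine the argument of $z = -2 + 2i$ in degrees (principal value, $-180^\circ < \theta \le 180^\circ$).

θ = arctan(b/a) = arctan(2/-2) (quadrant-adjusted) = 135°


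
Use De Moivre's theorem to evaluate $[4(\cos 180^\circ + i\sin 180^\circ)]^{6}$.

By De Moivre: z^n = r^n(cos(nθ) + i sin(nθ))
= 4^6(cos(6*180°) + i sin(6*180°))
= 4096(cos 0° + i sin 0°)
= 4096


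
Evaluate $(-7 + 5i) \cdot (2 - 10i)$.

(a1*a2 - b1*b2) + (a1*b2 + b1*a2)i
= (-14 - (-50)) + (70 + 10)i
= 36 + 80i


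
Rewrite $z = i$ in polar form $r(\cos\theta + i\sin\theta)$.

r = |z| = sqrt(a^2 + b^2) = sqrt((0)^2 + (1)^2) = sqrt(0 + 1) = sqrt(1) = 1
a = 0 and b > 0, so z lies on the positive imaginary axis: θ = 90°
z = 1(cos 90° + i sin 90°)


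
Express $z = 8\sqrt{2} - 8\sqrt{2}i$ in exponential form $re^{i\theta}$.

r = |z| = sqrt((8*sqrt(2))^2 + (-8*sqrt(2))^2) = sqrt(128 + 128) = sqrt(256) = 16
θ = arctan(b/a) = arctan(-11.3137/11.3137) (quadrant-adjusted) = -45° = -π/4
z = 16e^(-i*π/4)


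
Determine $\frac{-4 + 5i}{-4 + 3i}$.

Multiply numerator and denominator by conjugate (-4 - 3i):
= (-4 + 5i)(-4 - 3i) / ((-4)^2 + 3^2)
= (31 - 8i) / 25
= 31/25 - (8/25)i


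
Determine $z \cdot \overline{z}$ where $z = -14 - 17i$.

z * conjugate(z) = |z|^2 = a^2 + b^2
= (-14)^2 + (-17)^2 = 485


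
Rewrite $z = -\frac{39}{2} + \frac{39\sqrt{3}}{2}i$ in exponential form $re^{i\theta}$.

r = |z| = sqrt((-39/2)^2 + (39*sqrt(3)/2)^2) = sqrt(1521/4 + 4563/4) = sqrt(1521) = 39
θ = arctan(b/a) = arctan(33.775/-19.5) (quadrant-adjusted) = 120° = 2π/3
z = 39e^(i*2π/3)


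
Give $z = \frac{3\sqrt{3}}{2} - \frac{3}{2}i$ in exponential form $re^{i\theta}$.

r = |z| = sqrt((3*sqrt(3)/2)^2 + (-3/2)^2) = sqrt(27/4 + 9/4) = sqrt(9) = 3
θ = arctan(b/a) = arctan(-1.5/2.5981) (quadrant-adjusted) = -30° = -π/6
z = 3e^(-i*π/6)


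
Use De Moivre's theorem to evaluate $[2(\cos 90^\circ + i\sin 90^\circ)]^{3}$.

By De Moivre: z^n = r^n(cos(nθ) + i sin(nθ))
= 2^3(cos(3*90°) + i sin(3*90°))
= 8(cos 270° + i sin 270°)
= -8i


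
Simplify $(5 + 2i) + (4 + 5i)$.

(5 + 4) + (2 + 5)i = 9 + 7i


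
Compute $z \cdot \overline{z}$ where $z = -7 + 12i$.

z * conjugate(z) = |z|^2 = a^2 + b^2
= (-7)^2 + 12^2 = 193


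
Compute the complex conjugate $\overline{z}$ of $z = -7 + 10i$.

If z = a + bi, then conjugate(z) = a - bi
conjugate(-7 + 10i) = -7 - 10i


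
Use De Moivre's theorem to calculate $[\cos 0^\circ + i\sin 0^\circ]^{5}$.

By De Moivre: z^n = r^n(cos(nθ) + i sin(nθ))
= 1^5(cos(5*0°) + i sin(5*0°))
= 1(cos 0° + i sin 0°)
= 1


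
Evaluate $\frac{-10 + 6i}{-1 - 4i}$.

Multiply numerator and denominator by conjugate (-1 + 4i):
= (-10 + 6i)(-1 + 4i) / ((-1)^2 + (-4)^2)
= (-14 - 46i) / 17
= -14/17 - (46/17)i


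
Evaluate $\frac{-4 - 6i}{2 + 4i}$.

Multiply numerator and denominator by conjugate (2 - 4i):
= (-4 - 6i)(2 - 4i) / (2^2 + 4^2)
= (-32 + 4i) / 20
Divide through by 4: (-8 + i) / 5
= -8/5 + (1/5)i


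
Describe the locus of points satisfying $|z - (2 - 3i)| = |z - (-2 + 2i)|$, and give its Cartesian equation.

|z - z1| = |z - z2| means z is equidistant from z1 and z2,
i.e. the perpendicular bisector of the segment from (2, -3) to (-2, 2) (midpoint (0, -1/2)).
With z = x + yi, square both sides:
(x - 2)^2 + (y - (-3))^2 = (x - (-2))^2 + (y - 2)^2
The x^2 and y^2 terms cancel: -8x + 10y = 8 - 13 = -5
Simplify: 8x - 10y = 5
Locus: Perpendicular bisector of the segment from (2, -3) to (-2, 2): the line 8x - 10y = 5


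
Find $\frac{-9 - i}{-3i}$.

Multiply numerator and denominator by conjugate (3i):
= (-9 - i)(3i) / (0^2 + (-3)^2)
= (3 - 27i) / 9
Divide through by 3: (1 - 9i) / 3
= 1/3 - 3i


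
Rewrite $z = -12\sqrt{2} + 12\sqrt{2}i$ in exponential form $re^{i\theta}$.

r = |z| = sqrt((-12*sqrt(2))^2 + (12*sqrt(2))^2) = sqrt(288 + 288) = sqrt(576) = 24
θ = arctan(b/a) = arctan(16.9706/-16.9706) (quadrant-adjusted) = 135° = 3π/4
z = 24e^(i*3π/4)


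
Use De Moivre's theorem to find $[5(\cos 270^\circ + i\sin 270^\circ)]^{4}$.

By De Moivre: z^n = r^n(cos(nθ) + i sin(nθ))
= 5^4(cos(4*270°) + i sin(4*270°))
= 625(cos 0° + i sin 0°)
= 625


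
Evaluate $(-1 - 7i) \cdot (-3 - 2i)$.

(a1*a2 - b1*b2) + (a1*b2 + b1*a2)i
= (3 - 14) + (2 + 21)i
= -11 + 23i


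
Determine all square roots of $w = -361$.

|w| = 361, arg(w) = 180°
Root modulus = 361^(1/2) = 19
Root arguments: θ_k = (180° + 360°k)/2 for k = 0, 1, ..., 1
Roots: 19i, -19i


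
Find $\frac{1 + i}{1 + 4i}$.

Multiply numerator and denominator by conjugate (1 - 4i):
= (1 + i)(1 - 4i) / (1^2 + 4^2)
= (5 - 3i) / 17
= 5/17 - (3/17)i


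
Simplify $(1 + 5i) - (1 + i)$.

(1 - 1) + (5 - 1)i = 4i


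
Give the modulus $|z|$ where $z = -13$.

|z| = sqrt(a^2 + b^2) = sqrt((-13)^2 + 0^2) = sqrt(169) = 13


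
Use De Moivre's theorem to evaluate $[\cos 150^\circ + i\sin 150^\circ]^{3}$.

By De Moivre: z^n = r^n(cos(nθ) + i sin(nθ))
= 1^3(cos(3*150°) + i sin(3*150°))
= 1(cos 90° + i sin 90°)
= i


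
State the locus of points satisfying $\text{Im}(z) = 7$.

Im(z) = y where z = x + yi; the equation y = 7 is satisfied by all points with that y-coordinate
Locus: Horizontal line y = 7


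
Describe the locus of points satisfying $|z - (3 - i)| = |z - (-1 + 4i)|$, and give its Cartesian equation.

|z - z1| = |z - z2| means z is equidistant from z1 and z2,
i.e. the perpendicular bisector of the segment from (3, -1) to (-1, 4) (midpoint (1, 3/2)).
With z = x + yi, square both sides:
(x - 3)^2 + (y - (-1))^2 = (x - (-1))^2 + (y - 4)^2
The x^2 and y^2 terms cancel: -8x + 10y = 17 - 10 = 7
Simplify: 8x - 10y = -7
Locus: Perpendicular bisector of the segment from (3, -1) to (-1, 4): the line 8x - 10y = -7


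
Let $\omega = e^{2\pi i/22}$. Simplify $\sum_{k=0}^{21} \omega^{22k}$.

Since 22 divides 22, ω^22 = (ω^22)^1 = 1^1 = 1, so every term is 1.
Sum = 22 · 1 = 22


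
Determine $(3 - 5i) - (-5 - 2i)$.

(3 - (-5)) + (-5 - (-2))i = 8 - 3i


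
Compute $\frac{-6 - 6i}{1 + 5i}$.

Multiply numerator and denominator by conjugate (1 - 5i):
= (-6 - 6i)(1 - 5i) / (1^2 + 5^2)
= (-36 + 24i) / 26
Divide through by 2: (-18 + 12i) / 13
= -18/13 + (12/13)i


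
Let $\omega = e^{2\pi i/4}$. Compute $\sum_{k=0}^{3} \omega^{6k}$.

Let ζ = ω^6 = e^(2πi·6/4). Since 4 ∤ 6, ζ ≠ 1.
Sum = Σ_{k=0}^{3} ζ^k = (ζ^4 - 1)/(ζ - 1) = (ω^{6·4} - 1)/(ζ - 1) = (1 - 1)/(ζ - 1) = 0


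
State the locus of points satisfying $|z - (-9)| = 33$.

|z - z0| = r describes a circle centered at z0 with radius r
Here z0 = -9 and r = 33
Locus: Circle centered at (-9, 0) with radius 33


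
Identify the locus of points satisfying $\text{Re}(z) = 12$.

Re(z) = x where z = x + yi; the equation x = 12 is satisfied by all points with that x-coordinate
Locus: Vertical line x = 12


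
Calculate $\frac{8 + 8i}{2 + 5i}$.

Multiply numerator and denominator by conjugate (2 - 5i):
= (8 + 8i)(2 - 5i) / (2^2 + 5^2)
= (56 - 24i) / 29
= 56/29 - (24/29)i


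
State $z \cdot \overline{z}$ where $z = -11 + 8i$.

z * conjugate(z) = |z|^2 = a^2 + b^2
= (-11)^2 + 8^2 = 185


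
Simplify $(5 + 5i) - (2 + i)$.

(5 - 2) + (5 - 1)i = 3 + 4i


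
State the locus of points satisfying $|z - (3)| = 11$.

|z - z0| = r describes a circle centered at z0 with radius r
Here z0 = 3 and r = 11
Locus: Circle centered at (3, 0) with radius 11


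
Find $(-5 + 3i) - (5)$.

(-5 - 5) + (3 - 0)i = -10 + 3i


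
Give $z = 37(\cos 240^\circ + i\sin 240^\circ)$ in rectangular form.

a = r cos θ = 37 * -1/2 = -37/2
b = r sin θ = 37 * -sqrt(3)/2 = -37*sqrt(3)/2
z = -37/2 - (37*sqrt(3)/2)i


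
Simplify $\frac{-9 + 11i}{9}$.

Divisor is real, so divide each part by 9:
= -1 + (11/9)i


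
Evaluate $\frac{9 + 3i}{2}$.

Divisor is real, so divide each part by 2:
= 9/2 + (3/2)i


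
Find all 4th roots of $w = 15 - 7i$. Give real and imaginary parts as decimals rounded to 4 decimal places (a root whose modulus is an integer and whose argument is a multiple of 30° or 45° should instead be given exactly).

|w| = sqrt(274) ≈ 16.552945, arg(w) ≈ 334.983107°
Root modulus = sqrt(274)^(1/4) ≈ 2.017060
Root arguments: θ_k = (arg(w) + 360°k)/4 for k = 0, 1, ..., 3
Compute each root as (root modulus)(cos θ_k + i sin θ_k) using full-precision intermediates, then round to 4 decimal places.
Roots: 0.2197 + 2.0051i, -2.0051 + 0.2197i, -0.2197 - 2.0051i, 2.0051 - 0.2197i


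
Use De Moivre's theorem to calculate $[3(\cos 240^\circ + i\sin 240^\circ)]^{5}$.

By De Moivre: z^n = r^n(cos(nθ) + i sin(nθ))
= 3^5(cos(5*240°) + i sin(5*240°))
= 243(cos 120° + i sin 120°)
= -243/2 + (243*sqrt(3)/2)i


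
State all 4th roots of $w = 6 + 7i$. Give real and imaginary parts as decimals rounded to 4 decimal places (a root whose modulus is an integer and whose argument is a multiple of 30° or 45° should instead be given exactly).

|w| = sqrt(85) ≈ 9.219544, arg(w) ≈ 49.398705°
Root modulus = sqrt(85)^(1/4) ≈ 1.742518
Root arguments: θ_k = (arg(w) + 360°k)/4 for k = 0, 1, ..., 3
Compute each root as (root modulus)(cos θ_k + i sin θ_k) using full-precision intermediates, then round to 4 decimal places.
Roots: 1.7022 + 0.3727i, -0.3727 + 1.7022i, -1.7022 - 0.3727i, 0.3727 - 1.7022i


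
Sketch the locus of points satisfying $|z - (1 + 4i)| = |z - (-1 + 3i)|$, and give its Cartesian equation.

|z - z1| = |z - z2| means z is equidistant from z1 and z2,
i.e. the perpendicular bisector of the segment from (1, 4) to (-1, 3) (midpoint (0, 7/2)).
With z = x + yi, square both sides:
(x - 1)^2 + (y - 4)^2 = (x - (-1))^2 + (y - 3)^2
The x^2 and y^2 terms cancel: -4x + (-2)y = 10 - 17 = -7
Simplify: 4x + 2y = 7
Locus: Perpendicular bisector of the segment from (1, 4) to (-1, 3): the line 4x + 2y = 7


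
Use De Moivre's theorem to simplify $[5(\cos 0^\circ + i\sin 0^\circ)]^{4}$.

By De Moivre: z^n = r^n(cos(nθ) + i sin(nθ))
= 5^4(cos(4*0°) + i sin(4*0°))
= 625(cos 0° + i sin 0°)
= 625


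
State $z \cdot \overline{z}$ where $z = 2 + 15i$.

z * conjugate(z) = |z|^2 = a^2 + b^2
= 2^2 + 15^2 = 229


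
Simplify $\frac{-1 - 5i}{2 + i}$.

Multiply numerator and denominator by conjugate (2 - i):
= (-1 - 5i)(2 - i) / (2^2 + 1^2)
= (-7 - 9i) / 5
= -7/5 - (9/5)i


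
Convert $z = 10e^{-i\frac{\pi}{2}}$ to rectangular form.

a = r cos θ = 10 * 0 = 0
b = r sin θ = 10 * -1 = -10
z = -10i


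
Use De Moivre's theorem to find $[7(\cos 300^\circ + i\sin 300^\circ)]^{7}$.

By De Moivre: z^n = r^n(cos(nθ) + i sin(nθ))
= 7^7(cos(7*300°) + i sin(7*300°))
= 823543(cos 300° + i sin 300°)
= 823543/2 - (823543*sqrt(3)/2)i


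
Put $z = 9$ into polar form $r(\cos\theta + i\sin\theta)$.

r = |z| = sqrt(a^2 + b^2) = sqrt((9)^2 + (0)^2) = sqrt(81 + 0) = sqrt(81) = 9
b = 0 and a > 0, so z lies on the positive real axis: θ = 0°
z = 9(cos 0° + i sin 0°)


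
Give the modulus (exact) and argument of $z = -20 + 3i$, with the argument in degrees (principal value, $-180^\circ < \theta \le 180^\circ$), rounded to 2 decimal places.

|z| = sqrt((-20)^2 + 3^2) = sqrt(409)
arg(z) = arctan(b/a) = arctan(3/-20) (quadrant-adjusted) = 171.47°


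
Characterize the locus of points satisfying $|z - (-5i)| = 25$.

|z - z0| = r describes a circle centered at z0 with radius r
Here z0 = -5i and r = 25
Locus: Circle centered at (0, -5) with radius 25


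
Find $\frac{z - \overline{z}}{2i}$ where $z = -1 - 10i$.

z - conjugate(z) = 2bi
(z - conjugate(z))/(2i) = 2bi/(2i) = b = -10


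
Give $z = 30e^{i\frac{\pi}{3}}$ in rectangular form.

a = r cos θ = 30 * 1/2 = 15
b = r sin θ = 30 * sqrt(3)/2 = 15*sqrt(3)
z = 15 + 15*sqrt(3)i


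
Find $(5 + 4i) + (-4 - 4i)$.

(5 + (-4)) + (4 + (-4))i = 1


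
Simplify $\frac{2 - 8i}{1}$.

Divisor is real, so divide each part by 1:
= 2 - 8i


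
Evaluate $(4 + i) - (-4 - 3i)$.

(4 - (-4)) + (1 - (-3))i = 8 + 4i


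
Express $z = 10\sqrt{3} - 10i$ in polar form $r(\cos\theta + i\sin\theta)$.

r = |z| = sqrt(a^2 + b^2) = sqrt((10*sqrt(3))^2 + (-10)^2) = sqrt(300 + 100) = sqrt(400) = 20
θ = arctan(b/a) = arctan(-10/17.3205) (quadrant-adjusted) = 330°
z = 20(cos 330° + i sin 330°)


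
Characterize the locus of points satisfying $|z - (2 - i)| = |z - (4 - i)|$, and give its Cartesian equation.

|z - z1| = |z - z2| means z is equidistant from z1 and z2,
i.e. the perpendicular bisector of the segment from (2, -1) to (4, -1) (midpoint (3, -1)).
With z = x + yi, square both sides:
(x - 2)^2 + (y - (-1))^2 = (x - 4)^2 + (y - (-1))^2
The x^2 and y^2 terms cancel: 4x + 0y = 17 - 5 = 12
Simplify: x = 3
Locus: Perpendicular bisector of the segment from (2, -1) to (4, -1): the line x = 3


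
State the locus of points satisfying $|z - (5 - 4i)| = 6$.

|z - z0| = r describes a circle centered at z0 with radius r
Here z0 = 5 - 4i and r = 6
Locus: Circle centered at (5, -4) with radius 6


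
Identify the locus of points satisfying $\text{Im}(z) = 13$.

Im(z) = y where z = x + yi; the equation y = 13 is satisfied by all points with that y-coordinate
Locus: Horizontal line y = 13


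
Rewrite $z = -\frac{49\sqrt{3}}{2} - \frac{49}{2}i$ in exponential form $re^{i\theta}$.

r = |z| = sqrt((-49*sqrt(3)/2)^2 + (-49/2)^2) = sqrt(7203/4 + 2401/4) = sqrt(2401) = 49
θ = arctan(b/a) = arctan(-24.5/-42.4352) (quadrant-adjusted) = 210° = 7π/6
z = 49e^(i*7π/6)


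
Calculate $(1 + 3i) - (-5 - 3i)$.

(1 - (-5)) + (3 - (-3))i = 6 + 6i


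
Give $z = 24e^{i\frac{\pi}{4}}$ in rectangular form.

a = r cos θ = 24 * sqrt(2)/2 = 12*sqrt(2)
b = r sin θ = 24 * sqrt(2)/2 = 12*sqrt(2)
z = 12*sqrt(2) + 12*sqrt(2)i


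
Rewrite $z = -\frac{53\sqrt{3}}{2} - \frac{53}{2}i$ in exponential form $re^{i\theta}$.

r = |z| = sqrt((-53*sqrt(3)/2)^2 + (-53/2)^2) = sqrt(8427/4 + 2809/4) = sqrt(2809) = 53
θ = arctan(b/a) = arctan(-26.5/-45.8993) (quadrant-adjusted) = 210° = 7π/6
z = 53e^(i*7π/6)


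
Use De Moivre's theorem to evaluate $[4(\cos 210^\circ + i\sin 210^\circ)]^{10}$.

By De Moivre: z^n = r^n(cos(nθ) + i sin(nθ))
= 4^10(cos(10*210°) + i sin(10*210°))
= 1048576(cos 300° + i sin 300°)
= 524288 - 524288*sqrt(3)i


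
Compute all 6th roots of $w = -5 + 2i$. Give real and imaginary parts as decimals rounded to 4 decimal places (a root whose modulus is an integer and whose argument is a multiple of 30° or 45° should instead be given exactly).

|w| = sqrt(29) ≈ 5.385165, arg(w) ≈ 158.198591°
Root modulus = sqrt(29)^(1/6) ≈ 1.323935
Root arguments: θ_k = (arg(w) + 360°k)/6 for k = 0, 1, ..., 5
Compute each root as (root modulus)(cos θ_k + i sin θ_k) using full-precision intermediates, then round to 4 decimal places.
Roots: 1.1862 + 0.5880i, 0.0839 + 1.3213i, -1.1023 + 0.7333i, -1.1862 - 0.5880i, -0.0839 - 1.3213i, 1.1023 - 0.7333i


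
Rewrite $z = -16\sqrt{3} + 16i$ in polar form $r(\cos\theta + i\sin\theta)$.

r = |z| = sqrt(a^2 + b^2) = sqrt((-16*sqrt(3))^2 + (16)^2) = sqrt(768 + 256) = sqrt(1024) = 32
θ = arctan(b/a) = arctan(16/-27.7128) (quadrant-adjusted) = 150°
z = 32(cos 150° + i sin 150°)


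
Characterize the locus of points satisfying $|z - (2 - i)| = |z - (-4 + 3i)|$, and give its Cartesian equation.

|z - z1| = |z - z2| means z is equidistant from z1 and z2,
i.e. the perpendicular bisector of the segment from (2, -1) to (-4, 3) (midpoint (-1, 1)).
With z = x + yi, square both sides:
(x - 2)^2 + (y - (-1))^2 = (x - (-4))^2 + (y - 3)^2
The x^2 and y^2 terms cancel: -12x + 8y = 25 - 5 = 20
Simplify: 3x - 2y = -5
Locus: Perpendicular bisector of the segment from (2, -1) to (-4, 3): the line 3x - 2y = -5


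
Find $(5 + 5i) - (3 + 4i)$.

(5 - 3) + (5 - 4)i = 2 + i


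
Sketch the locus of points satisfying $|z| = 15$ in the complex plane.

|z| = 15 means sqrt(x^2 + y^2) = 15
This is a circle of radius 15 centered at the origin


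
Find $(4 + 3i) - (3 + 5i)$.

(4 - 3) + (3 - 5)i = 1 - 2i


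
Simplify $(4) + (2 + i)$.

(4 + 2) + (0 + 1)i = 6 + i


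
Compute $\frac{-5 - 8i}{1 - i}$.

Multiply numerator and denominator by conjugate (1 + i):
= (-5 - 8i)(1 + i) / (1^2 + (-1)^2)
= (3 - 13i) / 2
= 3/2 - (13/2)i


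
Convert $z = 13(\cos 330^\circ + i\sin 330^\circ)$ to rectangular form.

a = r cos θ = 13 * sqrt(3)/2 = 13*sqrt(3)/2
b = r sin θ = 13 * -1/2 = -13/2
z = 13*sqrt(3)/2 - (13/2)i


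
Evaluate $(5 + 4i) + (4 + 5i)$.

(5 + 4) + (4 + 5)i = 9 + 9i


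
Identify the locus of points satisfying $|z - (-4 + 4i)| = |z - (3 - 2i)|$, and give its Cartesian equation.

|z - z1| = |z - z2| means z is equidistant from z1 and z2,
i.e. the perpendicular bisector of the segment from (-4, 4) to (3, -2) (midpoint (-1/2, 1)).
With z = x + yi, square both sides:
(x - (-4))^2 + (y - 4)^2 = (x - 3)^2 + (y - (-2))^2
The x^2 and y^2 terms cancel: 14x + (-12)y = 13 - 32 = -19
Simplify: 14x - 12y = -19
Locus: Perpendicular bisector of the segment from (-4, 4) to (3, -2): the line 14x - 12y = -19


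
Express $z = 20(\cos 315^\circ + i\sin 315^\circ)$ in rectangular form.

a = r cos θ = 20 * sqrt(2)/2 = 10*sqrt(2)
b = r sin θ = 20 * -sqrt(2)/2 = -10*sqrt(2)
z = 10*sqrt(2) - 10*sqrt(2)i


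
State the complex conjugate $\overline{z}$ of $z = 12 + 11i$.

If z = a + bi, then conjugate(z) = a - bi
conjugate(12 + 11i) = 12 - 11i


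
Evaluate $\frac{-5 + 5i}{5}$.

Divisor is real, so divide each part by 5:
= -1 + i


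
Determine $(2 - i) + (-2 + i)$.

(2 + (-2)) + (-1 + 1)i = 0


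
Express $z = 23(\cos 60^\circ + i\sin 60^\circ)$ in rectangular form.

a = r cos θ = 23 * 1/2 = 23/2
b = r sin θ = 23 * sqrt(3)/2 = 23*sqrt(3)/2
z = 23/2 + (23*sqrt(3)/2)i


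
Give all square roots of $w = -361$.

|w| = 361, arg(w) = 180°
Root modulus = 361^(1/2) = 19
Root arguments: θ_k = (180° + 360°k)/2 for k = 0, 1, ..., 1
Roots: 19i, -19i


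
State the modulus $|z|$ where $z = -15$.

|z| = sqrt(a^2 + b^2) = sqrt((-15)^2 + 0^2) = sqrt(225) = 15


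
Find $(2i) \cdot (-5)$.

(a1*a2 - b1*b2) + (a1*b2 + b1*a2)i
= (0 - 0) + (0 + (-10))i
= -10i


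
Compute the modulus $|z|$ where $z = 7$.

|z| = sqrt(a^2 + b^2) = sqrt(7^2 + 0^2) = sqrt(49) = 7


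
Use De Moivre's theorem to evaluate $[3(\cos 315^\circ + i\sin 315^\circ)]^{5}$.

By De Moivre: z^n = r^n(cos(nθ) + i sin(nθ))
= 3^5(cos(5*315°) + i sin(5*315°))
= 243(cos 135° + i sin 135°)
= -243*sqrt(2)/2 + (243*sqrt(2)/2)i


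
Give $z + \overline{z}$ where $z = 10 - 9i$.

z + conjugate(z) = (a + bi) + (a - bi) = 2a
= 2 * 10 = 20


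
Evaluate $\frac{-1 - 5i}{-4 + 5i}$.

Multiply numerator and denominator by conjugate (-4 - 5i):
= (-1 - 5i)(-4 - 5i) / ((-4)^2 + 5^2)
= (-21 + 25i) / 41
= -21/41 + (25/41)i


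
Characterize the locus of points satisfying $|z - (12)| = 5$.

|z - z0| = r describes a circle centered at z0 with radius r
Here z0 = 12 and r = 5
Locus: Circle centered at (12, 0) with radius 5


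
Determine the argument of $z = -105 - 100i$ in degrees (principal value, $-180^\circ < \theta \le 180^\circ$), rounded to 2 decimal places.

θ = arctan(b/a) = arctan(-100/-105) (quadrant-adjusted) = -136.40°


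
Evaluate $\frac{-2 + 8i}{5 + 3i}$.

Multiply numerator and denominator by conjugate (5 - 3i):
= (-2 + 8i)(5 - 3i) / (5^2 + 3^2)
= (14 + 46i) / 34
Divide through by 2: (7 + 23i) / 17
= 7/17 + (23/17)i


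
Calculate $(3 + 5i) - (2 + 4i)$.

(3 - 2) + (5 - 4)i = 1 + i


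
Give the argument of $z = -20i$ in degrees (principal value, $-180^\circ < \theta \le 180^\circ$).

a = 0 and b < 0, so z lies on the negative imaginary axis: θ = -90°


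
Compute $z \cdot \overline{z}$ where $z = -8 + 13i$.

z * conjugate(z) = |z|^2 = a^2 + b^2
= (-8)^2 + 13^2 = 233


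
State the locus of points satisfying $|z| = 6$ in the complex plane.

|z| = 6 means sqrt(x^2 + y^2) = 6
This is a circle of radius 6 centered at the origin


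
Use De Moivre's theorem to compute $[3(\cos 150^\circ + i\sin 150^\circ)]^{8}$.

By De Moivre: z^n = r^n(cos(nθ) + i sin(nθ))
= 3^8(cos(8*150°) + i sin(8*150°))
= 6561(cos 120° + i sin 120°)
= -6561/2 + (6561*sqrt(3)/2)i


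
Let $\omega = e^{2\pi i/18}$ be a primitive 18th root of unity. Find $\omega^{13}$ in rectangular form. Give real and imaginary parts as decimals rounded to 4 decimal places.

ω^13 = e^(2πi·13/18) = e^(i·13π/9)
= cos(13π/9) + i sin(13π/9)
= -0.1736 - 0.9848i


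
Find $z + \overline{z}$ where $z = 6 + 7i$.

z + conjugate(z) = (a + bi) + (a - bi) = 2a
= 2 * 6 = 12


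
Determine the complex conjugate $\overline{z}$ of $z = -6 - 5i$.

If z = a + bi, then conjugate(z) = a - bi
conjugate(-6 - 5i) = -6 + 5i


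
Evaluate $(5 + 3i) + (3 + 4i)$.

(5 + 3) + (3 + 4)i = 8 + 7i


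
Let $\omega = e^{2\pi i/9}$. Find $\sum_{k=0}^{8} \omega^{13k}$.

Let ζ = ω^13 = e^(2πi·13/9). Since 9 ∤ 13, ζ ≠ 1.
Sum = Σ_{k=0}^{8} ζ^k = (ζ^9 - 1)/(ζ - 1) = (ω^{13·9} - 1)/(ζ - 1) = (1 - 1)/(ζ - 1) = 0


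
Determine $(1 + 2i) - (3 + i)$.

(1 - 3) + (2 - 1)i = -2 + i


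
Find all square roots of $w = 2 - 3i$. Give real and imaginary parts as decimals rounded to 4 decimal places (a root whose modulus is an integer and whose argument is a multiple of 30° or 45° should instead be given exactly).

|w| = sqrt(13) ≈ 3.605551, arg(w) ≈ 303.690068°
Root modulus = sqrt(13)^(1/2) ≈ 1.898829
Root arguments: θ_k = (arg(w) + 360°k)/2 for k = 0, 1, ..., 1
Compute each root as (root modulus)(cos θ_k + i sin θ_k) using full-precision intermediates, then round to 4 decimal places.
Roots: -1.6741 + 0.8960i, 1.6741 - 0.8960i


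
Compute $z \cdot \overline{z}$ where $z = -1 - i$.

z * conjugate(z) = |z|^2 = a^2 + b^2
= (-1)^2 + (-1)^2 = 2


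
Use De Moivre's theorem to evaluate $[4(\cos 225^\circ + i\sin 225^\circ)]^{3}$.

By De Moivre: z^n = r^n(cos(nθ) + i sin(nθ))
= 4^3(cos(3*225°) + i sin(3*225°))
= 64(cos 315° + i sin 315°)
= 32*sqrt(2) - 32*sqrt(2)i


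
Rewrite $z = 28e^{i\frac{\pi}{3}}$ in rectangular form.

a = r cos θ = 28 * 1/2 = 14
b = r sin θ = 28 * sqrt(3)/2 = 14*sqrt(3)
z = 14 + 14*sqrt(3)i


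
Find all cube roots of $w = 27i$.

|w| = 27, arg(w) = 90°
Root modulus = 27^(1/3) = 3
Root arguments: θ_k = (90° + 360°k)/3 for k = 0, 1, ..., 2
Roots: 3*sqrt(3)/2 + (3/2)i, -3*sqrt(3)/2 + (3/2)i, -3i


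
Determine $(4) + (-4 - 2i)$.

(4 + (-4)) + (0 + (-2))i = -2i


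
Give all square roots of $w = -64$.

|w| = 64, arg(w) = 180°
Root modulus = 64^(1/2) = 8
Root arguments: θ_k = (180° + 360°k)/2 for k = 0, 1, ..., 1
Roots: 8i, -8i


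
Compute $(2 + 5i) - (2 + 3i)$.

(2 - 2) + (5 - 3)i = 2i


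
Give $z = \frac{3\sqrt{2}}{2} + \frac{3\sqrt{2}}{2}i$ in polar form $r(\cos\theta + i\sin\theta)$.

r = |z| = sqrt(a^2 + b^2) = sqrt((3*sqrt(2)/2)^2 + (3*sqrt(2)/2)^2) = sqrt(9/2 + 9/2) = sqrt(9) = 3
θ = arctan(b/a) = arctan(2.1213/2.1213) (quadrant-adjusted) = 45°
z = 3(cos 45° + i sin 45°)


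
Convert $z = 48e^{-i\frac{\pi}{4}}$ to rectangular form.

a = r cos θ = 48 * sqrt(2)/2 = 24*sqrt(2)
b = r sin θ = 48 * -sqrt(2)/2 = -24*sqrt(2)
z = 24*sqrt(2) - 24*sqrt(2)i


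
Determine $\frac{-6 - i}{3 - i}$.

Multiply numerator and denominator by conjugate (3 + i):
= (-6 - i)(3 + i) / (3^2 + (-1)^2)
= (-17 - 9i) / 10
= -17/10 - (9/10)i


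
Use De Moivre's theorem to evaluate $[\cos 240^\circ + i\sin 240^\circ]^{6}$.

By De Moivre: z^n = r^n(cos(nθ) + i sin(nθ))
= 1^6(cos(6*240°) + i sin(6*240°))
= 1(cos 0° + i sin 0°)
= 1


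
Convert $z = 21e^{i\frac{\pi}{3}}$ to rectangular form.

a = r cos θ = 21 * 1/2 = 21/2
b = r sin θ = 21 * sqrt(3)/2 = 21*sqrt(3)/2
z = 21/2 + (21*sqrt(3)/2)i


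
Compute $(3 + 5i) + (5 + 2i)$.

(3 + 5) + (5 + 2)i = 8 + 7i


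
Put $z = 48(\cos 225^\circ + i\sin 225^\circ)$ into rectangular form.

a = r cos θ = 48 * -sqrt(2)/2 = -24*sqrt(2)
b = r sin θ = 48 * -sqrt(2)/2 = -24*sqrt(2)
z = -24*sqrt(2) - 24*sqrt(2)i


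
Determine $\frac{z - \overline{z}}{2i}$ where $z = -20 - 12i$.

z - conjugate(z) = 2bi
(z - conjugate(z))/(2i) = 2bi/(2i) = b = -12


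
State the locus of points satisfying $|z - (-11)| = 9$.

|z - z0| = r describes a circle centered at z0 with radius r
Here z0 = -11 and r = 9
Locus: Circle centered at (-11, 0) with radius 9


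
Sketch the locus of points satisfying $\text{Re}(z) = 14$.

Re(z) = x where z = x + yi; the equation x = 14 is satisfied by all points with that x-coordinate
Locus: Vertical line x = 14


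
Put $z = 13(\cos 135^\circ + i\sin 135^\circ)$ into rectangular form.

a = r cos θ = 13 * -sqrt(2)/2 = -13*sqrt(2)/2
b = r sin θ = 13 * sqrt(2)/2 = 13*sqrt(2)/2
z = -13*sqrt(2)/2 + (13*sqrt(2)/2)i


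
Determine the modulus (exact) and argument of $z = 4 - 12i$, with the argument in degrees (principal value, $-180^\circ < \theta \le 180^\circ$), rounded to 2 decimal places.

|z| = sqrt(4^2 + (-12)^2) = sqrt(160)
arg(z) = arctan(b/a) = arctan(-12/4) (quadrant-adjusted) = -71.57°


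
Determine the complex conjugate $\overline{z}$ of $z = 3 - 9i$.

If z = a + bi, then conjugate(z) = a - bi
conjugate(3 - 9i) = 3 + 9i


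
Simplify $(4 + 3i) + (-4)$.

(4 + (-4)) + (3 + 0)i = 3i


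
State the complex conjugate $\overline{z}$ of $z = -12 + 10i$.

If z = a + bi, then conjugate(z) = a - bi
conjugate(-12 + 10i) = -12 - 10i


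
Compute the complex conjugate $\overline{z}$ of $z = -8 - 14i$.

If z = a + bi, then conjugate(z) = a - bi
conjugate(-8 - 14i) = -8 + 14i


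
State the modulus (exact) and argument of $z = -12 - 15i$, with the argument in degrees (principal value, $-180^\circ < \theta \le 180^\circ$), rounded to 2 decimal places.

|z| = sqrt((-12)^2 + (-15)^2) = sqrt(369)
arg(z) = arctan(b/a) = arctan(-15/-12) (quadrant-adjusted) = -128.66°
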